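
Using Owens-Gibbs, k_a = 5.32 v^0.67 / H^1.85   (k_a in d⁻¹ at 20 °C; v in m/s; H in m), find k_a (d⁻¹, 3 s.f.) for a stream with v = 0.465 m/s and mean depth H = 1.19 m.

k_a = 5.32 × 0.465^0.67 / 1.19^1.85 = 5.32 × 0.5987 / 1.380 = 2.309 d⁻¹.

k_a ≈ 2.31 d⁻¹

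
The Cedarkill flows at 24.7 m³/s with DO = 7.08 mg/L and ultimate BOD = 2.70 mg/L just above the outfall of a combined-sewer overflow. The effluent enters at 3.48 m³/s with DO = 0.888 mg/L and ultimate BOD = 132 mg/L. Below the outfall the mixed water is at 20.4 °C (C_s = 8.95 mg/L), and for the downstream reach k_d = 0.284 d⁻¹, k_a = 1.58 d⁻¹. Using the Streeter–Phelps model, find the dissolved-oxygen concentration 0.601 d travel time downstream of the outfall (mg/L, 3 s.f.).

DO ≈ 6.06 mg/L

Mixed DO = (24.7×7.08 + 3.48×0.888)/(24.7+3.48) = 178.0/28.18 = 6.315 mg/L.
Mixed L₀ = (24.7×2.70 + 3.48×132)/(28.18) = 526.0/28.18 = 18.67 mg/L.
Initial deficit D₀ = C_s − DO₀ = 8.95 − 6.315 = 2.635 mg/L.
D(0.601) = [0.284×18.67/(1.58−0.284)](e^(−0.284×0.601) − e^(−1.58×0.601)) + 2.635 e^(−1.58×0.601)
= 4.091 × (0.8431 − 0.3869) + 2.635 × 0.3869 = 2.885 mg/L.
DO = 8.95 − 2.885 = 6.065 mg/L.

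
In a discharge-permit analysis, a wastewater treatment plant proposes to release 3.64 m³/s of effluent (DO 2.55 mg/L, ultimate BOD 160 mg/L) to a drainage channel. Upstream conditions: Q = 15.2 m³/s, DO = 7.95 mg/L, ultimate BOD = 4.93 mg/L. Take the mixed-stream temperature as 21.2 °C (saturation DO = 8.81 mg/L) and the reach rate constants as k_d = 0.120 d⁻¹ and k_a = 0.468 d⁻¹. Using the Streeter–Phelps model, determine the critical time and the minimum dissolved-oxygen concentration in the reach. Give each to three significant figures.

Mixed DO = (15.2×7.95 + 3.64×2.55)/(15.2+3.64) = 130.1/18.84 = 6.907 mg/L.
Mixed L₀ = (15.2×4.93 + 3.64×160)/(18.84) = 657.3/18.84 = 34.89 mg/L.
Initial deficit D₀ = C_s − DO₀ = 8.81 − 6.907 = 1.903 mg/L.
t_c = (1/0.3480) ln[(0.468/0.120)(1 − 1.903×0.3480/(0.120×34.89))] = 2.874 × ln(3.283) = 3.416 d.
D_c = (0.120/0.468) × 34.89 × e^(−0.120×3.416) = 0.2564 × 34.89 × 0.6637 = 5.938 mg/L.
Minimum DO = 8.81 − 5.938 = 2.872 mg/L.

t_c ≈ 3.42 d; minimum DO ≈ 2.87 mg/L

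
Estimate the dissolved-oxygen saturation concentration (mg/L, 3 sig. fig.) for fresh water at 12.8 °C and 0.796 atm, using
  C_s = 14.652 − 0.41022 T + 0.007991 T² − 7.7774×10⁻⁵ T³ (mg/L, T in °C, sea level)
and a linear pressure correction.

At sea level: C_s = 14.652 − 0.41022×12.8 + 0.007991×12.8² − 7.7774×10⁻⁵×12.8³ = 10.55 mg/L.
Pressure correction: C_s' = 10.55 × 0.796 = 8.396 mg/L.

C_s ≈ 8.40 mg/L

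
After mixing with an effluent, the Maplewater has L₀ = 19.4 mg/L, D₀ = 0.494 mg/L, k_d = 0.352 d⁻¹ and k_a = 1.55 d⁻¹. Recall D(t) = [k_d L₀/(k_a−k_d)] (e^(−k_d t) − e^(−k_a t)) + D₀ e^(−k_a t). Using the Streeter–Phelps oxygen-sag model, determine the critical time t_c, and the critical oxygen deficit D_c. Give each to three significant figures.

With k_a/k_d = 4.403 and 1 − D₀(k_a−k_d)/(k_d L₀) = 0.9133,
t_c = ln(4.403 × 0.9133) / (1.55 − 0.352) = ln(4.022) / 1.198 = 1.392/1.198 = 1.162 d.
L(t_c) = L₀ e^(−k_d t_c) = 19.4 × 0.6644 = 12.89 mg/L, and at the critical point k_a D_c = k_d L, so D_c = (0.352/1.55) × 12.89 = 2.927 mg/L.

t_c ≈ 1.16 d; D_c ≈ 2.93 mg/L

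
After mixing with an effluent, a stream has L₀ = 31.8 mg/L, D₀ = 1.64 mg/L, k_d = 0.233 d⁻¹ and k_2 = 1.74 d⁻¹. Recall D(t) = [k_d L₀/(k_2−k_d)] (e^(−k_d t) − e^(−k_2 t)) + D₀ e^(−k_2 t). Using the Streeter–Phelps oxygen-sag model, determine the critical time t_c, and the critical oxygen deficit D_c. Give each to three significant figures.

t_c ≈ 1.06 d; D_c ≈ 3.32 mg/L

At the critical point dD/dt = 0, so k_d L₀ e^(−k_d t) = k_2 D. Substituting D(t) from the Streeter–Phelps equation and solving for t gives
t_c = ln[(k_2/k_d)(1 − D₀(k_2−k_d)/(k_d L₀))] / (k_2−k_d).
Here k_2−k_d = 1.507 d⁻¹ and 1 − D₀(k_2−k_d)/(k_d L₀) = 1 − 1.64×1.507/(0.233×31.8) = 0.6664, so
t_c = ln(7.468 × 0.6664) / 1.507 = 1.605 / 1.507 = 1.065 d.
D_c = (k_d/k_2) L₀ e^(−k_d t_c) = (0.233/1.74) × 31.8 × e^(−0.233×1.065) = 0.1339 × 31.8 × 0.7803 = 3.323 mg/L.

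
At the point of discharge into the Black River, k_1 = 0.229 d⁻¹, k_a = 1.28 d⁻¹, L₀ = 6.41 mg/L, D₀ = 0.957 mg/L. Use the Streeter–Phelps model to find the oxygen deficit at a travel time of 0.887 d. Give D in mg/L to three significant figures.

k_1 L₀/(k_a−k_1) = 0.229×6.41/(1.28−0.229) = 1.468/1.051 = 1.397 mg/L.
e^(−k_1 t) = e^(−0.229×0.8870) = 0.8162; e^(−k_a t) = e^(−1.28×0.8870) = 0.3213.
D = 1.397 × (0.8162 − 0.3213) + 0.957 × 0.3213 = 0.6912 + 0.3075 = 0.9987 mg/L.

D ≈ 0.999 mg/L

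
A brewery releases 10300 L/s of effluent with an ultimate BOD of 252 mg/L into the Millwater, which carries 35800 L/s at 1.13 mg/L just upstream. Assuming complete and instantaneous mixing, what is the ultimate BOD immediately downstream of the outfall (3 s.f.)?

Flow-weighted mixing: C = (Q_r C_r + Q_w C_w)/(Q_r + Q_w)
= (35800×1.13 + 10300×252)/(35800 + 10300) = 2.636×10^6/46100 = 57.18 mg/L.

57.2 mg/L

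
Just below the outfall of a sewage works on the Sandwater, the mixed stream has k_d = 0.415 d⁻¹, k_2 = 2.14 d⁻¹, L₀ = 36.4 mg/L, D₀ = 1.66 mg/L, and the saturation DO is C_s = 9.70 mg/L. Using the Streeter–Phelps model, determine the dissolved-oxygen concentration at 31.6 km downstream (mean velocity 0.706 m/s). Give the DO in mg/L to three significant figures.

Travel time t = x/v = 31.6 km / (0.706 m/s) = 31600 m / 0.706 m/s = 44760 s = 0.5180 d.
k_d L₀/(k_2−k_d) = 0.415×36.4/(2.14−0.415) = 15.11/1.725 = 8.757 mg/L.
e^(−k_d t) = e^(−0.415×0.5180) = 0.8066; e^(−k_2 t) = e^(−2.14×0.5180) = 0.3300.
D = 8.757 × (0.8066 − 0.3300) + 1.66 × 0.3300 = 4.173 + 0.5478 = 4.721 mg/L.
DO = C_s − D = 9.70 − 4.721 = 4.979 mg/L.

DO ≈ 4.98 mg/L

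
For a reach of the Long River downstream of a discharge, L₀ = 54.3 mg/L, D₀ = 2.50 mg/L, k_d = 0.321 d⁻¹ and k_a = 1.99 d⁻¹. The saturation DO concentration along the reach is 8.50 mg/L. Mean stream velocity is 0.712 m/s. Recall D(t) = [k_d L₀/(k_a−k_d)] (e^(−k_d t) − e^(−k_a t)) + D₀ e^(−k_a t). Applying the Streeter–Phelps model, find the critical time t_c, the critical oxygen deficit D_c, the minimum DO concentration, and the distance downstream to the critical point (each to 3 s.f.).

t_c ≈ 0.929 d; D_c ≈ 6.50 mg/L; min DO ≈ 2.00 mg/L; x_c ≈ 57.2 km

t_c = [1/(k_a−k_d)] ln[(k_a/k_d)(1 − D₀(k_a−k_d)/(k_d L₀))]
= [1/(1.99−0.321)] ln[(1.99/0.321)(1 − 2.50×1.669/(0.321×54.3))]
= (1/1.669) ln[6.199 × 0.7606] = 0.5992 × ln(4.715) = 0.5992 × 1.551 = 0.9292 d.
L(t_c) = L₀ e^(−k_d t_c) = 54.3 × 0.7421 = 40.30 mg/L, and at the critical point k_a D_c = k_d L, so D_c = (0.321/1.99) × 40.30 = 6.500 mg/L.
Minimum DO = C_s − D_c = 8.50 − 6.500 = 2.000 mg/L.
x_c = v t_c = 0.712 m/s × 0.9292 d × 86400 s/d = 57160 m ≈ 57.2 km.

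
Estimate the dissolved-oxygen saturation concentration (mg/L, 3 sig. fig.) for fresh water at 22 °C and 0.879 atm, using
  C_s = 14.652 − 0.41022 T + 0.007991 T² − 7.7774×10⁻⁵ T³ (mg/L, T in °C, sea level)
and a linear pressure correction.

At sea level: C_s = 14.652 − 0.41022×22 + 0.007991×22² − 7.7774×10⁻⁵×22³ = 8.667 mg/L.
Pressure correction: C_s' = 8.667 × 0.879 = 7.618 mg/L.

C_s ≈ 7.62 mg/L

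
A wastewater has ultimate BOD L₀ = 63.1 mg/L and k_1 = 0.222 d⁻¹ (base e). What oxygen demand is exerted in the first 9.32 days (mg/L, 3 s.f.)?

y_t = L₀(1 − e^(−k_1 t)) = 63.1 × (1 − e^(−0.222×9.32))
= 63.1 × (1 − 0.1263) = 63.1 × 0.8737 = 55.13 mg/L.

y ≈ 55.1 mg/L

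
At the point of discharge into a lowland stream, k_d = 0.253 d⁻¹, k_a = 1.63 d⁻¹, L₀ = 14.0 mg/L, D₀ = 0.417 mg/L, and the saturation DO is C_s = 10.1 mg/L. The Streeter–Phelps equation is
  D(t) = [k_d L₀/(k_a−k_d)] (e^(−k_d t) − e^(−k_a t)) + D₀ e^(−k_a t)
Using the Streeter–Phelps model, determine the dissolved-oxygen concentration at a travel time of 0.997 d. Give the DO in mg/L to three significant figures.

k_d L₀/(k_a−k_d) = 0.253×14.0/(1.63−0.253) = 3.542/1.377 = 2.572 mg/L.
e^(−k_d t) = e^(−0.253×0.9970) = 0.7771; e^(−k_a t) = e^(−1.63×0.9970) = 0.1969.
D = 2.572 × (0.7771 − 0.1969) + 0.417 × 0.1969 = 1.492 + 0.08210 = 1.574 mg/L.
DO = C_s − D = 10.1 − 1.574 = 8.526 mg/L.

DO ≈ 8.53 mg/L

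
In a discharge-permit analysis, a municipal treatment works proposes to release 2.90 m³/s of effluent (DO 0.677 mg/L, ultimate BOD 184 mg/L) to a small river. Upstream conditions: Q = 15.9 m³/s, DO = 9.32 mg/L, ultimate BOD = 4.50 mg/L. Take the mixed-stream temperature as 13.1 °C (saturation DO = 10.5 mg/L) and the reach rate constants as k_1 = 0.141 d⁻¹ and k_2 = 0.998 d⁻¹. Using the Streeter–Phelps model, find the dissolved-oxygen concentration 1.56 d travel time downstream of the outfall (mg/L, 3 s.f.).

DO ≈ 6.84 mg/L

Mixed DO = (15.9×9.32 + 2.90×0.677)/(15.9+2.90) = 150.2/18.80 = 7.987 mg/L.
Mixed L₀ = (15.9×4.50 + 2.90×184)/(18.80) = 605.1/18.80 = 32.19 mg/L.
Initial deficit D₀ = C_s − DO₀ = 10.5 − 7.987 = 2.513 mg/L.
D(1.56) = [0.141×32.19/(0.998−0.141)](e^(−0.141×1.56) − e^(−0.998×1.56)) + 2.513 e^(−0.998×1.56)
= 5.296 × (0.8026 − 0.2108) + 2.513 × 0.2108 = 3.664 mg/L.
DO = 10.5 − 3.664 = 6.836 mg/L.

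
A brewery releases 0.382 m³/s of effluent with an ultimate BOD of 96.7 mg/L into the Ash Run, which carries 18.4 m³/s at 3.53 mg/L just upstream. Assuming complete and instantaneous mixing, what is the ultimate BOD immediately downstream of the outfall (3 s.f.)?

Flow-weighted mixing: C = (Q_r C_r + Q_w C_w)/(Q_r + Q_w)
= (18.4×3.53 + 0.382×96.7)/(18.4 + 0.382) = 101.9/18.78 = 5.425 mg/L.

5.42 mg/L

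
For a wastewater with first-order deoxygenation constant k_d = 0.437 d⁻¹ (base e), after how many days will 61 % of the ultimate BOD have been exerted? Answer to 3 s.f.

y/L₀ = 1 − e^(−k_d t) = 0.61 ⇒ e^(−k_d t) = 0.390
t = −ln(0.390) / 0.437 = 0.9416 / 0.437 = 2.155 d.

t ≈ 2.15 d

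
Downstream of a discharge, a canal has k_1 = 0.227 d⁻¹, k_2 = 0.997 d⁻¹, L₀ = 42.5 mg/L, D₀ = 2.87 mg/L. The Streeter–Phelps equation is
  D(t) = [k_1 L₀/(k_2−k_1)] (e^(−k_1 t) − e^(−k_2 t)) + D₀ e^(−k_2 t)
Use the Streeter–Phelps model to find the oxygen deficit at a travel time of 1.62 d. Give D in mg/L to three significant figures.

D ≈ 6.75 mg/L

k_1 L₀/(k_2−k_1) = 0.227×42.5/(0.997−0.227) = 9.648/0.7700 = 12.53 mg/L.
e^(−k_1 t) = e^(−0.227×1.620) = 0.6923; e^(−k_2 t) = e^(−0.997×1.620) = 0.1989.
D = 12.53 × (0.6923 − 0.1989) + 2.87 × 0.1989 = 6.182 + 0.5707 = 6.753 mg/L.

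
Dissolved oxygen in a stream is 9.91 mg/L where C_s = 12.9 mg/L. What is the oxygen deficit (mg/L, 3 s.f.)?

D ≈ 2.99 mg/L

D = C_s − C = 12.9 − 9.91 = 2.99 mg/L.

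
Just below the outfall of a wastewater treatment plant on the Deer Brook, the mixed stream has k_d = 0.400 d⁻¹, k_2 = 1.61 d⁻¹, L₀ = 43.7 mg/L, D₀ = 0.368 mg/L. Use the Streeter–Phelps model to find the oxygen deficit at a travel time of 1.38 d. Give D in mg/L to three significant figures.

k_d L₀/(k_2−k_d) = 0.400×43.7/(1.61−0.400) = 17.48/1.210 = 14.45 mg/L.
e^(−k_d t) = e^(−0.400×1.380) = 0.5758; e^(−k_2 t) = e^(−1.61×1.380) = 0.1084.
D = 14.45 × (0.5758 − 0.1084) + 0.368 × 0.1084 = 6.752 + 0.03990 = 6.792 mg/L.

D ≈ 6.79 mg/L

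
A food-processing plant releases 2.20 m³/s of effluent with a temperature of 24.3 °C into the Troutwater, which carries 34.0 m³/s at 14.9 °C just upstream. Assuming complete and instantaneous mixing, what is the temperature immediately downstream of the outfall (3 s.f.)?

Flow-weighted mixing: C = (Q_r C_r + Q_w C_w)/(Q_r + Q_w)
= (34.0×14.9 + 2.20×24.3)/(34.0 + 2.20) = 560.1/36.20 = 15.47 °C.

15.5 °C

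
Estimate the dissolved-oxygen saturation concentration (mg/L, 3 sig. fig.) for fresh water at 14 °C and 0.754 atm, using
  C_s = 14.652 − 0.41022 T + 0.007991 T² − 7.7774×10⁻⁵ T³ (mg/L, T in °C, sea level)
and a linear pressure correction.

At sea level: C_s = 14.652 − 0.41022×14 + 0.007991×14² − 7.7774×10⁻⁵×14³ = 10.26 mg/L.
Pressure correction: C_s' = 10.26 × 0.754 = 7.737 mg/L.

C_s ≈ 7.74 mg/L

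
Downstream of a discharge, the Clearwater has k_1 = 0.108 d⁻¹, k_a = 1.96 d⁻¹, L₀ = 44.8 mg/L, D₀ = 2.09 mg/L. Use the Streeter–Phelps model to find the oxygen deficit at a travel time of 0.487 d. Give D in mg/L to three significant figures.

D ≈ 2.28 mg/L

k_1 L₀/(k_a−k_1) = 0.108×44.8/(1.96−0.108) = 4.838/1.852 = 2.613 mg/L.
e^(−k_1 t) = e^(−0.108×0.4870) = 0.9488; e^(−k_a t) = e^(−1.96×0.4870) = 0.3850.
D = 2.613 × (0.9488 − 0.3850) + 2.09 × 0.3850 = 1.473 + 0.8046 = 2.277 mg/L.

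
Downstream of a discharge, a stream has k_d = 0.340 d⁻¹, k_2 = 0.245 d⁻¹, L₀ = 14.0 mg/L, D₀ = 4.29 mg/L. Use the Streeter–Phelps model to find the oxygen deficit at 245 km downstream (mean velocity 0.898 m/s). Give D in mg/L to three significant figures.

D ≈ 7.97 mg/L

Travel time t = x/v = 245 km / (0.898 m/s) = 245000 m / 0.898 m/s = 272800 s = 3.158 d.
k_d L₀/(k_2−k_d) = 0.340×14.0/(0.245−0.340) = 4.760/-0.09500 = -50.11 mg/L.
e^(−k_d t) = e^(−0.340×3.158) = 0.3418; e^(−k_2 t) = e^(−0.245×3.158) = 0.4613.
D = -50.11 × (0.3418 − 0.4613) + 4.29 × 0.4613 = 5.991 + 1.979 = 7.970 mg/L.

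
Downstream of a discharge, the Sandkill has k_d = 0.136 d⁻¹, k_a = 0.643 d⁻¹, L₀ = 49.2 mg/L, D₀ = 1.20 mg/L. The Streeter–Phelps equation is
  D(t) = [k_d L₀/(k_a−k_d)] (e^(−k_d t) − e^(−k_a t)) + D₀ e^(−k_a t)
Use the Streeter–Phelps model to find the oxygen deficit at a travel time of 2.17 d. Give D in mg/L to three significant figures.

k_d L₀/(k_a−k_d) = 0.136×49.2/(0.643−0.136) = 6.691/0.5070 = 13.20 mg/L.
e^(−k_d t) = e^(−0.136×2.170) = 0.7444; e^(−k_a t) = e^(−0.643×2.170) = 0.2478.
D = 13.20 × (0.7444 − 0.2478) + 1.20 × 0.2478 = 6.555 + 0.2973 = 6.852 mg/L.

D ≈ 6.85 mg/L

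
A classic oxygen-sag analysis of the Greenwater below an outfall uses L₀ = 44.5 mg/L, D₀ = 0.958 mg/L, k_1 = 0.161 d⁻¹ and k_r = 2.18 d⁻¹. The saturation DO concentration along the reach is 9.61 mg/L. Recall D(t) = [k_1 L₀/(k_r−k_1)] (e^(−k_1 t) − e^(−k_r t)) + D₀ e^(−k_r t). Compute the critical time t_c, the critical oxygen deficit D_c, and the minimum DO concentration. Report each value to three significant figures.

At the critical point dD/dt = 0, so k_1 L₀ e^(−k_1 t) = k_r D. Substituting D(t) from the Streeter–Phelps equation and solving for t gives
t_c = ln[(k_r/k_1)(1 − D₀(k_r−k_1)/(k_1 L₀))] / (k_r−k_1).
Here k_r−k_1 = 2.019 d⁻¹ and 1 − D₀(k_r−k_1)/(k_1 L₀) = 1 − 0.958×2.019/(0.161×44.5) = 0.7300, so
t_c = ln(13.54 × 0.7300) / 2.019 = 2.291 / 2.019 = 1.135 d.
L(t_c) = L₀ e^(−k_1 t_c) = 44.5 × 0.8330 = 37.07 mg/L, and at the critical point k_r D_c = k_1 L, so D_c = (0.161/2.18) × 37.07 = 2.738 mg/L.
Minimum DO = C_s − D_c = 9.61 − 2.738 = 6.872 mg/L.

t_c ≈ 1.13 d; D_c ≈ 2.74 mg/L; min DO ≈ 6.87 mg/L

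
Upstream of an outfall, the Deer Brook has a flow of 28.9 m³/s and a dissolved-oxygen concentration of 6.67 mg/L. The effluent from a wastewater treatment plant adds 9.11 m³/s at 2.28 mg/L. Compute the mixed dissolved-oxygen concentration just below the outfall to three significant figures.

5.62 mg/L

Flow-weighted mixing: C = (Q_r C_r + Q_w C_w)/(Q_r + Q_w)
= (28.9×6.67 + 9.11×2.28)/(28.9 + 9.11) = 213.5/38.01 = 5.618 mg/L.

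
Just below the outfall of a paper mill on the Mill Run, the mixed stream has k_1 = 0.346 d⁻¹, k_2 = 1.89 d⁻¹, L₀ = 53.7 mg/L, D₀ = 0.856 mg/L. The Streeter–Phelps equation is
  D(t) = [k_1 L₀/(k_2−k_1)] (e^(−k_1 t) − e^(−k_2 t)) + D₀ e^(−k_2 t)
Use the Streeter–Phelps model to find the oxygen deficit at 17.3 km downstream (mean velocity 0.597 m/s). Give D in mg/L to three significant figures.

D ≈ 4.79 mg/L

Travel time t = x/v = 17.3 km / (0.597 m/s) = 17300 m / 0.597 m/s = 28980 s = 0.3354 d.
k_1 L₀/(k_2−k_1) = 0.346×53.7/(1.89−0.346) = 18.58/1.544 = 12.03 mg/L.
e^(−k_1 t) = e^(−0.346×0.3354) = 0.8904; e^(−k_2 t) = e^(−1.89×0.3354) = 0.5305.
D = 12.03 × (0.8904 − 0.5305) + 0.856 × 0.5305 = 4.331 + 0.4541 = 4.785 mg/L.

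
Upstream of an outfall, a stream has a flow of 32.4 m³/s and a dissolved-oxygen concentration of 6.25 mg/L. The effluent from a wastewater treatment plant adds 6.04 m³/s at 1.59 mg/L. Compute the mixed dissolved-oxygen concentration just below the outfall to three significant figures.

5.52 mg/L

Flow-weighted mixing: C = (Q_r C_r + Q_w C_w)/(Q_r + Q_w)
= (32.4×6.25 + 6.04×1.59)/(32.4 + 6.04) = 212.1/38.44 = 5.518 mg/L.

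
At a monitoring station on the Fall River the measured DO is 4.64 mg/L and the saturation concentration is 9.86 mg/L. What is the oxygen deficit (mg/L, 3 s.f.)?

D ≈ 5.22 mg/L

D = C_s − C = 9.86 − 4.64 = 5.22 mg/L.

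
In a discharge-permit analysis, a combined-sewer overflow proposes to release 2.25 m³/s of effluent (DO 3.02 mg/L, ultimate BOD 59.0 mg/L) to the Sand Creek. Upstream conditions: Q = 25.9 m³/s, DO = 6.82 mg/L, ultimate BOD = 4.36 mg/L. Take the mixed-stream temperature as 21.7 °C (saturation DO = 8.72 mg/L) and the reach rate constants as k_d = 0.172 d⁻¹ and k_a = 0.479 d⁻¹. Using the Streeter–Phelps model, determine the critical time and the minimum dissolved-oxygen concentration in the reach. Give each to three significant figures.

Mixed DO = (25.9×6.82 + 2.25×3.02)/(25.9+2.25) = 183.4/28.15 = 6.516 mg/L.
Mixed L₀ = (25.9×4.36 + 2.25×59.0)/(28.15) = 245.7/28.15 = 8.727 mg/L.
Initial deficit D₀ = C_s − DO₀ = 8.72 − 6.516 = 2.204 mg/L.
t_c = (1/0.3070) ln[(0.479/0.172)(1 − 2.204×0.3070/(0.172×8.727))] = 3.257 × ln(1.530) = 1.385 d.
D_c = (0.172/0.479) × 8.727 × e^(−0.172×1.385) = 0.3591 × 8.727 × 0.7881 = 2.470 mg/L.
Minimum DO = 8.72 − 2.470 = 6.250 mg/L.

t_c ≈ 1.38 d; minimum DO ≈ 6.25 mg/L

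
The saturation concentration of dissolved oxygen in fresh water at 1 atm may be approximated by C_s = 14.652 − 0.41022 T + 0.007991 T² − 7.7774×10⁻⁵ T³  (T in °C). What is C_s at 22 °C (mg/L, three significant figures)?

C_s = 14.652 − 0.41022×22 + 0.007991×22² − 7.7774×10⁻⁵×22³ = 8.667 mg/L.

C_s ≈ 8.67 mg/L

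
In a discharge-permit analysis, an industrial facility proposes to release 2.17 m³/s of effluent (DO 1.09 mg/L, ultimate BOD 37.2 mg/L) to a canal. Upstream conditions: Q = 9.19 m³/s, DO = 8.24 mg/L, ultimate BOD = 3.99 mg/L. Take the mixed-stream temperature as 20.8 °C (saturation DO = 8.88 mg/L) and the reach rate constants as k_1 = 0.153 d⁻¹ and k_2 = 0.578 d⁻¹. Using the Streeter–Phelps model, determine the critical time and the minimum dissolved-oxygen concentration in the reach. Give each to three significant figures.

t_c ≈ 1.30 d; minimum DO ≈ 6.64 mg/L

Mixed DO = (9.19×8.24 + 2.17×1.09)/(9.19+2.17) = 78.09/11.36 = 6.874 mg/L.
Mixed L₀ = (9.19×3.99 + 2.17×37.2)/(11.36) = 117.4/11.36 = 10.33 mg/L.
Initial deficit D₀ = C_s − DO₀ = 8.88 − 6.874 = 2.006 mg/L.
t_c = (1/0.4250) ln[(0.578/0.153)(1 − 2.006×0.4250/(0.153×10.33))] = 2.353 × ln(1.741) = 1.304 d.
D_c = (0.153/0.578) × 10.33 × e^(−0.153×1.304) = 0.2647 × 10.33 × 0.8191 = 2.240 mg/L.
Minimum DO = 8.88 − 2.240 = 6.640 mg/L.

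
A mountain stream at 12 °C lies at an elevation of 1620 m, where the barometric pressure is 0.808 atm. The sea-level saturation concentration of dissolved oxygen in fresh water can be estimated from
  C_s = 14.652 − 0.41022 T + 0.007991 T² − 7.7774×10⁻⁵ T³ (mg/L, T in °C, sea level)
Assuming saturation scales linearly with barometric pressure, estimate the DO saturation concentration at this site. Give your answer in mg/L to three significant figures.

C_s ≈ 8.68 mg/L

At sea level: C_s = 14.652 − 0.41022×12 + 0.007991×12² − 7.7774×10⁻⁵×12³ = 10.75 mg/L.
Pressure correction: C_s' = 10.75 × 0.808 = 8.683 mg/L.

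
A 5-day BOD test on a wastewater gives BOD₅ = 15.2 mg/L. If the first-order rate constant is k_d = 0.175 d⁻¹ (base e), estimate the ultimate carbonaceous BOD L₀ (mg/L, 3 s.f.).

L₀ ≈ 26.1 mg/L

BOD₅ = L₀(1 − e^(−5k_d)) ⇒ L₀ = BOD₅ / (1 − e^(−5×0.175))
= 15.2 / (1 − 0.4169) = 15.2 / 0.5831 = 26.07 mg/L.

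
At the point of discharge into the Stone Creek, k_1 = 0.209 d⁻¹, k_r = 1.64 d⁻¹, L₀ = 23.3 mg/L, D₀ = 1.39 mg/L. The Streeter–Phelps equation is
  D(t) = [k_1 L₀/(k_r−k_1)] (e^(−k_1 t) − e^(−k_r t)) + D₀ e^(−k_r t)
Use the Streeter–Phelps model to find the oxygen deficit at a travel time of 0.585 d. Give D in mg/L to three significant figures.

D ≈ 2.24 mg/L

k_1 L₀/(k_r−k_1) = 0.209×23.3/(1.64−0.209) = 4.870/1.431 = 3.403 mg/L.
e^(−k_1 t) = e^(−0.209×0.5850) = 0.8849; e^(−k_r t) = e^(−1.64×0.5850) = 0.3831.
D = 3.403 × (0.8849 − 0.3831) + 1.39 × 0.3831 = 1.708 + 0.5325 = 2.240 mg/L.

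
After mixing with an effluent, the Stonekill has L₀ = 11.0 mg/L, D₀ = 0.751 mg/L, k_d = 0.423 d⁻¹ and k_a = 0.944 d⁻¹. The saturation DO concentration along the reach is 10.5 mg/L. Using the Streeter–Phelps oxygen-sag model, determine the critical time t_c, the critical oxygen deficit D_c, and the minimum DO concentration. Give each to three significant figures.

t_c ≈ 1.37 d; D_c ≈ 2.76 mg/L; min DO ≈ 7.74 mg/L

At the critical point dD/dt = 0, so k_d L₀ e^(−k_d t) = k_a D. Substituting D(t) from the Streeter–Phelps equation and solving for t gives
t_c = ln[(k_a/k_d)(1 − D₀(k_a−k_d)/(k_d L₀))] / (k_a−k_d).
Here k_a−k_d = 0.5210 d⁻¹ and 1 − D₀(k_a−k_d)/(k_d L₀) = 1 − 0.751×0.5210/(0.423×11.0) = 0.9159, so
t_c = ln(2.232 × 0.9159) / 0.5210 = 0.7149 / 0.5210 = 1.372 d.
D_c = (k_d/k_a) L₀ e^(−k_d t_c) = (0.423/0.944) × 11.0 × e^(−0.423×1.372) = 0.4481 × 11.0 × 0.5597 = 2.759 mg/L.
Minimum DO = C_s − D_c = 10.5 − 2.759 = 7.741 mg/L.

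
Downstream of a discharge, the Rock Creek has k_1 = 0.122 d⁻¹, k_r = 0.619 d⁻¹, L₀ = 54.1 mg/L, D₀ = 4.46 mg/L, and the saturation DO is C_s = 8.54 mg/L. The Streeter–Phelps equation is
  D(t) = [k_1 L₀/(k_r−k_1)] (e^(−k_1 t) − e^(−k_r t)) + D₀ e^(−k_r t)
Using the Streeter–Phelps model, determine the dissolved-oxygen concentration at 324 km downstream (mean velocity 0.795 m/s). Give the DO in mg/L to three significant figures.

DO ≈ 1.55 mg/L

Travel time t = x/v = 324 km / (0.795 m/s) = 324000 m / 0.795 m/s = 407500 s = 4.717 d.
k_1 L₀/(k_r−k_1) = 0.122×54.1/(0.619−0.122) = 6.600/0.4970 = 13.28 mg/L.
e^(−k_1 t) = e^(−0.122×4.717) = 0.5624; e^(−k_r t) = e^(−0.619×4.717) = 0.05394.
D = 13.28 × (0.5624 − 0.05394) + 4.46 × 0.05394 = 6.753 + 0.2406 = 6.993 mg/L.
DO = C_s − D = 8.54 − 6.993 = 1.547 mg/L.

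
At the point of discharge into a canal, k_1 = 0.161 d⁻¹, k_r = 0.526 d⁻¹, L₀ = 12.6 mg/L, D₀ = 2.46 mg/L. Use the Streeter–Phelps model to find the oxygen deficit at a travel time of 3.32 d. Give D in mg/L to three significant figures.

D ≈ 2.72 mg/L

k_1 L₀/(k_r−k_1) = 0.161×12.6/(0.526−0.161) = 2.029/0.3650 = 5.558 mg/L.
e^(−k_1 t) = e^(−0.161×3.320) = 0.5860; e^(−k_r t) = e^(−0.526×3.320) = 0.1744.
D = 5.558 × (0.5860 − 0.1744) + 2.46 × 0.1744 = 2.287 + 0.4291 = 2.716 mg/L.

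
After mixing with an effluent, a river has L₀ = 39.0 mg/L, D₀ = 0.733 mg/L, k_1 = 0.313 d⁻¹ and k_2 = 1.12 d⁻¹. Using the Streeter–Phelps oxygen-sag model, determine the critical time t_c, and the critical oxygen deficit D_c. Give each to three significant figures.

t_c = [1/(k_2−k_1)] ln[(k_2/k_1)(1 − D₀(k_2−k_1)/(k_1 L₀))]
= [1/(1.12−0.313)] ln[(1.12/0.313)(1 − 0.733×0.8070/(0.313×39.0))]
= (1/0.8070) ln[3.578 × 0.9515] = 1.239 × ln(3.405) = 1.239 × 1.225 = 1.518 d.
L(t_c) = L₀ e^(−k_1 t_c) = 39.0 × 0.6218 = 24.25 mg/L, and at the critical point k_2 D_c = k_1 L, so D_c = (0.313/1.12) × 24.25 = 6.777 mg/L.

t_c ≈ 1.52 d; D_c ≈ 6.78 mg/L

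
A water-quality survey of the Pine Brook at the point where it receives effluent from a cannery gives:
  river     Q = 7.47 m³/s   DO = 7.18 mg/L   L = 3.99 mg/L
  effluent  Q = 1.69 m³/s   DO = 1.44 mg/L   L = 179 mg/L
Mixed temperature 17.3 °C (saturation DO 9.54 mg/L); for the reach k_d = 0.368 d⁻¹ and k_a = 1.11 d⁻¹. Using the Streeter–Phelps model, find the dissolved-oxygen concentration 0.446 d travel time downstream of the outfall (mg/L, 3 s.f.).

Mixed DO = (7.47×7.18 + 1.69×1.44)/(7.47+1.69) = 56.07/9.160 = 6.121 mg/L.
Mixed L₀ = (7.47×3.99 + 1.69×179)/(9.160) = 332.3/9.160 = 36.28 mg/L.
Initial deficit D₀ = C_s − DO₀ = 9.54 − 6.121 = 3.419 mg/L.
D(0.446) = [0.368×36.28/(1.11−0.368)](e^(−0.368×0.446) − e^(−1.11×0.446)) + 3.419 e^(−1.11×0.446)
= 17.99 × (0.8486 − 0.6095) + 3.419 × 0.6095 = 6.386 mg/L.
DO = 9.54 − 6.386 = 3.154 mg/L.

DO ≈ 3.15 mg/L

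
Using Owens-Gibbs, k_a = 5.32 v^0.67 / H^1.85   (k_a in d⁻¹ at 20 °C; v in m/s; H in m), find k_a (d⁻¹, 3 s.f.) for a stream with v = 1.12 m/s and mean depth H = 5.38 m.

k_a ≈ 0.255 d⁻¹

k_a = 5.32 × 1.12^0.67 / 5.38^1.85 = 5.32 × 1.079 / 22.49 = 0.2552 d⁻¹.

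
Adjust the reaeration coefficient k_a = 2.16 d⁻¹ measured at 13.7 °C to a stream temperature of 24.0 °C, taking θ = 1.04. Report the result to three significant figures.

k_a ≈ 3.24 d⁻¹

k_a(T₂) = k_a(T₁) · θ^(T₂−T₁) = 2.16 × 1.04^(24.0−13.7)
= 2.16 × 1.04^10.3 = 2.16 × 1.498 = 3.235 d⁻¹.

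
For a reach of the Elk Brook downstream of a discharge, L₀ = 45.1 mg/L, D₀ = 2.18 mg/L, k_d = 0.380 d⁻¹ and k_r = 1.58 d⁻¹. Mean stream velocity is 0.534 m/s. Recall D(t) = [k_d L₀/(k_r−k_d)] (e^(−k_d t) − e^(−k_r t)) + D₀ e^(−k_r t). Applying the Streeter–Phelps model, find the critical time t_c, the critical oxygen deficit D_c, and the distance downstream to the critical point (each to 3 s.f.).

At the critical point dD/dt = 0, so k_d L₀ e^(−k_d t) = k_r D. Substituting D(t) from the Streeter–Phelps equation and solving for t gives
t_c = ln[(k_r/k_d)(1 − D₀(k_r−k_d)/(k_d L₀))] / (k_r−k_d).
Here k_r−k_d = 1.200 d⁻¹ and 1 − D₀(k_r−k_d)/(k_d L₀) = 1 − 2.18×1.200/(0.380×45.1) = 0.8474, so
t_c = ln(4.158 × 0.8474) / 1.200 = 1.259 / 1.200 = 1.049 d.
D_c = (k_d/k_r) L₀ e^(−k_d t_c) = (0.380/1.58) × 45.1 × e^(−0.380×1.049) = 0.2405 × 45.1 × 0.6711 = 7.280 mg/L.
x_c = v t_c = 0.534 m/s × 1.049 d × 86400 s/d = 48420 m ≈ 48.4 km.

t_c ≈ 1.05 d; D_c ≈ 7.28 mg/L; x_c ≈ 48.4 km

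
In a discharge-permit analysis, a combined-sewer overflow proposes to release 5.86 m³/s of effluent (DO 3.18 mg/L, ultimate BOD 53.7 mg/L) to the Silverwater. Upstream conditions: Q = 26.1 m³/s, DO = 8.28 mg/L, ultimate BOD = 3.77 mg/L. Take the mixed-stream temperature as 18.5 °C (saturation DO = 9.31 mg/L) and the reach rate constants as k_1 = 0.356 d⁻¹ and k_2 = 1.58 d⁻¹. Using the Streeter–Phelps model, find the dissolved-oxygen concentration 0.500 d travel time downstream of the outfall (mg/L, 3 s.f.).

Mixed DO = (26.1×8.28 + 5.86×3.18)/(26.1+5.86) = 234.7/31.96 = 7.345 mg/L.
Mixed L₀ = (26.1×3.77 + 5.86×53.7)/(31.96) = 413.1/31.96 = 12.92 mg/L.
Initial deficit D₀ = C_s − DO₀ = 9.31 − 7.345 = 1.965 mg/L.
D(0.500) = [0.356×12.92/(1.58−0.356)](e^(−0.356×0.500) − e^(−1.58×0.500)) + 1.965 e^(−1.58×0.500)
= 3.759 × (0.8369 − 0.4538) + 1.965 × 0.4538 = 2.332 mg/L.
DO = 9.31 − 2.332 = 6.978 mg/L.

DO ≈ 6.98 mg/L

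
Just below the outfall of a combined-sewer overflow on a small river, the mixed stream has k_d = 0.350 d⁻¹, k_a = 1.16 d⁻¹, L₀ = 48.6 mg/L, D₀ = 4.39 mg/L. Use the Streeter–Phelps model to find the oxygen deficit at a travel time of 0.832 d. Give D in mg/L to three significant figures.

k_d L₀/(k_a−k_d) = 0.350×48.6/(1.16−0.350) = 17.01/0.8100 = 21.00 mg/L.
e^(−k_d t) = e^(−0.350×0.8320) = 0.7474; e^(−k_a t) = e^(−1.16×0.8320) = 0.3809.
D = 21.00 × (0.7474 − 0.3809) + 4.39 × 0.3809 = 7.695 + 1.672 = 9.367 mg/L.

D ≈ 9.37 mg/L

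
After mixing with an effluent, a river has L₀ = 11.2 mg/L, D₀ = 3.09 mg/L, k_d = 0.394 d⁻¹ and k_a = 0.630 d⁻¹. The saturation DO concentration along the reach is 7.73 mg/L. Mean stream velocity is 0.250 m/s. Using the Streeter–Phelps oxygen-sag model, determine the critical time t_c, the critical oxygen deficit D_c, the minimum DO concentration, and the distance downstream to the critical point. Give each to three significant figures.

t_c ≈ 1.22 d; D_c ≈ 4.33 mg/L; min DO ≈ 3.40 mg/L; x_c ≈ 26.4 km

At the critical point dD/dt = 0, so k_d L₀ e^(−k_d t) = k_a D. Substituting D(t) from the Streeter–Phelps equation and solving for t gives
t_c = ln[(k_a/k_d)(1 − D₀(k_a−k_d)/(k_d L₀))] / (k_a−k_d).
Here k_a−k_d = 0.2360 d⁻¹ and 1 − D₀(k_a−k_d)/(k_d L₀) = 1 − 3.09×0.2360/(0.394×11.2) = 0.8347, so
t_c = ln(1.599 × 0.8347) / 0.2360 = 0.2887 / 0.2360 = 1.223 d.
D_c = (k_d/k_a) L₀ e^(−k_d t_c) = (0.394/0.630) × 11.2 × e^(−0.394×1.223) = 0.6254 × 11.2 × 0.6175 = 4.325 mg/L.
Minimum DO = C_s − D_c = 7.73 − 4.325 = 3.405 mg/L.
x_c = v t_c = 0.250 m/s × 1.223 d × 86400 s/d = 26430 m ≈ 26.4 km.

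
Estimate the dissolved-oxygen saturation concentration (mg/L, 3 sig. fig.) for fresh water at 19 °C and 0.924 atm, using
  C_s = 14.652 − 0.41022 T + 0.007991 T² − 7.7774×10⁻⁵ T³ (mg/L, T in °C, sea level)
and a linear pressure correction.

At sea level: C_s = 14.652 − 0.41022×19 + 0.007991×19² − 7.7774×10⁻⁵×19³ = 9.209 mg/L.
Pressure correction: C_s' = 9.209 × 0.924 = 8.509 mg/L.

C_s ≈ 8.51 mg/L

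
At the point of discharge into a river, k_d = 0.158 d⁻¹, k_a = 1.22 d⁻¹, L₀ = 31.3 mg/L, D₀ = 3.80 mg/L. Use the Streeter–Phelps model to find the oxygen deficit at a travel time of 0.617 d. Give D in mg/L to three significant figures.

k_d L₀/(k_a−k_d) = 0.158×31.3/(1.22−0.158) = 4.945/1.062 = 4.657 mg/L.
e^(−k_d t) = e^(−0.158×0.6170) = 0.9071; e^(−k_a t) = e^(−1.22×0.6170) = 0.4711.
D = 4.657 × (0.9071 − 0.4711) + 3.80 × 0.4711 = 2.031 + 1.790 = 3.821 mg/L.

D ≈ 3.82 mg/L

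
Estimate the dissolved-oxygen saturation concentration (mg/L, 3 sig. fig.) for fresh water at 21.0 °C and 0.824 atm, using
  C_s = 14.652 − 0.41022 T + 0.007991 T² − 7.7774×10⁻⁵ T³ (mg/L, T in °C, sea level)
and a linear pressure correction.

At sea level: C_s = 14.652 − 0.41022×21.0 + 0.007991×21.0² − 7.7774×10⁻⁵×21.0³ = 8.841 mg/L.
Pressure correction: C_s' = 8.841 × 0.824 = 7.285 mg/L.

C_s ≈ 7.29 mg/L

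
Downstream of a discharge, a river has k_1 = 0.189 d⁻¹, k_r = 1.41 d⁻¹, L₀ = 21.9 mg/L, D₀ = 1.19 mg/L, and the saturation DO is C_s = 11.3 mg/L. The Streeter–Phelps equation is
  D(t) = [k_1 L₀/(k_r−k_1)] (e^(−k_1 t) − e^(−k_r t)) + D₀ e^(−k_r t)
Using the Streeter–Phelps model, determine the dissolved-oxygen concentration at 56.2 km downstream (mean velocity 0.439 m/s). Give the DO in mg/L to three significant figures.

DO ≈ 9.01 mg/L

Travel time t = x/v = 56.2 km / (0.439 m/s) = 56200 m / 0.439 m/s = 128000 s = 1.482 d.
k_1 L₀/(k_r−k_1) = 0.189×21.9/(1.41−0.189) = 4.139/1.221 = 3.390 mg/L.
e^(−k_1 t) = e^(−0.189×1.482) = 0.7558; e^(−k_r t) = e^(−1.41×1.482) = 0.1238.
D = 3.390 × (0.7558 − 0.1238) + 1.19 × 0.1238 = 2.142 + 0.1473 = 2.290 mg/L.
DO = C_s − D = 11.3 − 2.290 = 9.010 mg/L.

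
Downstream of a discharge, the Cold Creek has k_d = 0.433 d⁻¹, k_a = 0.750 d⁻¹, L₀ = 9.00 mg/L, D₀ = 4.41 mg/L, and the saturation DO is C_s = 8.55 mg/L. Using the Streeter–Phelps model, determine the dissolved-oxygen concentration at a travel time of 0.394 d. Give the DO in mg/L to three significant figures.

DO ≈ 4.05 mg/L

k_d L₀/(k_a−k_d) = 0.433×9.00/(0.750−0.433) = 3.897/0.3170 = 12.29 mg/L.
e^(−k_d t) = e^(−0.433×0.3940) = 0.8432; e^(−k_a t) = e^(−0.750×0.3940) = 0.7442.
D = 12.29 × (0.8432 − 0.7442) + 4.41 × 0.7442 = 1.217 + 3.282 = 4.499 mg/L.
DO = C_s − D = 8.55 − 4.499 = 4.051 mg/L.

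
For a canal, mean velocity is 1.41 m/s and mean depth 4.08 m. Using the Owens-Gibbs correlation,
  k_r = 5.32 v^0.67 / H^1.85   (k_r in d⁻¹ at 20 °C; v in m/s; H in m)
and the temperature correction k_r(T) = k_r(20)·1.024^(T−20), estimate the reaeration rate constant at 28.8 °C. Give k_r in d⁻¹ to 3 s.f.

k_r(20) = 5.32 × 1.41^0.67 / 4.08^1.85 = 5.32 × 1.259 / 13.48 = 0.4968 d⁻¹.
k_r(28.8) = 0.4968 × 1.024^(28.8−20) = 0.4968 × 1.232 = 0.6121 d⁻¹.

k_r ≈ 0.612 d⁻¹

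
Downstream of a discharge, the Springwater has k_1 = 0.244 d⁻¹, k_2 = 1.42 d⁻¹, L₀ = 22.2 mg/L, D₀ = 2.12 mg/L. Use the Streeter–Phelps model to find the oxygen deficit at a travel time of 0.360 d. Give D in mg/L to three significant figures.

k_1 L₀/(k_2−k_1) = 0.244×22.2/(1.42−0.244) = 5.417/1.176 = 4.606 mg/L.
e^(−k_1 t) = e^(−0.244×0.3600) = 0.9159; e^(−k_2 t) = e^(−1.42×0.3600) = 0.5998.
D = 4.606 × (0.9159 − 0.5998) + 2.12 × 0.5998 = 1.456 + 1.272 = 2.728 mg/L.

D ≈ 2.73 mg/L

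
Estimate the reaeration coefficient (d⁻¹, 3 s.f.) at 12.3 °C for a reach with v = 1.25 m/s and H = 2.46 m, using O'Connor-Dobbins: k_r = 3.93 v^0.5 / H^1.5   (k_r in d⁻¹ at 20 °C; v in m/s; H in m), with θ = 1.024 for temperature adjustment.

k_r(20) = 3.93 × 1.25^0.5 / 2.46^1.5 = 3.93 × 1.118 / 3.858 = 1.139 d⁻¹.
k_r(12.3) = 1.139 × 1.024^(12.3−20) = 1.139 × 0.8331 = 0.9487 d⁻¹.

k_r ≈ 0.949 d⁻¹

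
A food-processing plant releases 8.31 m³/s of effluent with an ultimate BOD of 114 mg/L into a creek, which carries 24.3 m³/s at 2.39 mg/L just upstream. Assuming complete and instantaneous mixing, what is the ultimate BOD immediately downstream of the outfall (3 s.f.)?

30.8 mg/L

Flow-weighted mixing: C = (Q_r C_r + Q_w C_w)/(Q_r + Q_w)
= (24.3×2.39 + 8.31×114)/(24.3 + 8.31) = 1005/32.61 = 30.83 mg/L.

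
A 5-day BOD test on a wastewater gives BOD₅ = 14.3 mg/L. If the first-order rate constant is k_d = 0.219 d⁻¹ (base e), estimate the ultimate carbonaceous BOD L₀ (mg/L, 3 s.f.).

BOD₅ = L₀(1 − e^(−5k_d)) ⇒ L₀ = BOD₅ / (1 − e^(−5×0.219))
= 14.3 / (1 − 0.3345) = 14.3 / 0.6655 = 21.49 mg/L.

L₀ ≈ 21.5 mg/L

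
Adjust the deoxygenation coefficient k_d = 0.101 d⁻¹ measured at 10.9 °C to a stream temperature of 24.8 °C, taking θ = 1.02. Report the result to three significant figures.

k_d(T₂) = k_d(T₁) · θ^(T₂−T₁) = 0.101 × 1.02^(24.8−10.9)
= 0.101 × 1.02^13.9 = 0.101 × 1.317 = 0.1330 d⁻¹.

k_d ≈ 0.133 d⁻¹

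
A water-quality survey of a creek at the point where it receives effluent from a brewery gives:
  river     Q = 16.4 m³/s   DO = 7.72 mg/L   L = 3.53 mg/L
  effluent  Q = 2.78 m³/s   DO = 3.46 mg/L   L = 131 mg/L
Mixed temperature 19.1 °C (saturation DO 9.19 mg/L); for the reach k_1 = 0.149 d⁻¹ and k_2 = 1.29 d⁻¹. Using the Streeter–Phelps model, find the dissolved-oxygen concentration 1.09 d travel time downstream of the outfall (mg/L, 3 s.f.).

Mixed DO = (16.4×7.72 + 2.78×3.46)/(16.4+2.78) = 136.2/19.18 = 7.103 mg/L.
Mixed L₀ = (16.4×3.53 + 2.78×131)/(19.18) = 422.1/19.18 = 22.01 mg/L.
Initial deficit D₀ = C_s − DO₀ = 9.19 − 7.103 = 2.087 mg/L.
D(1.09) = [0.149×22.01/(1.29−0.149)](e^(−0.149×1.09) − e^(−1.29×1.09)) + 2.087 e^(−1.29×1.09)
= 2.874 × (0.8501 − 0.2451) + 2.087 × 0.2451 = 2.250 mg/L.
DO = 9.19 − 2.250 = 6.940 mg/L.

DO ≈ 6.94 mg/L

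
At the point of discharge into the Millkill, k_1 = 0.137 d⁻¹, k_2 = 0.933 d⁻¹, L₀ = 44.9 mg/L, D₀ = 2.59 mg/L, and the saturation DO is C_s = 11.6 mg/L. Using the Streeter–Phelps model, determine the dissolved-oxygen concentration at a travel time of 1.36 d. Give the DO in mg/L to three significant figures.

DO ≈ 6.63 mg/L

k_1 L₀/(k_2−k_1) = 0.137×44.9/(0.933−0.137) = 6.151/0.7960 = 7.728 mg/L.
e^(−k_1 t) = e^(−0.137×1.360) = 0.8300; e^(−k_2 t) = e^(−0.933×1.360) = 0.2811.
D = 7.728 × (0.8300 − 0.2811) + 2.59 × 0.2811 = 4.241 + 0.7282 = 4.970 mg/L.
DO = C_s − D = 11.6 − 4.970 = 6.630 mg/L.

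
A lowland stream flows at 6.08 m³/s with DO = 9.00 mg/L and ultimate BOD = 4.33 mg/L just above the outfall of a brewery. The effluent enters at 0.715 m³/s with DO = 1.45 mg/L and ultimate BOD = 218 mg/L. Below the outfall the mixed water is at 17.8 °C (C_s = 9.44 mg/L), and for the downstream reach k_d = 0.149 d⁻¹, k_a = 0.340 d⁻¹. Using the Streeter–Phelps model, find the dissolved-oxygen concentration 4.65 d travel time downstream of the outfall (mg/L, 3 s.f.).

DO ≈ 3.03 mg/L

Mixed DO = (6.08×9.00 + 0.715×1.45)/(6.08+0.715) = 55.76/6.795 = 8.206 mg/L.
Mixed L₀ = (6.08×4.33 + 0.715×218)/(6.795) = 182.2/6.795 = 26.81 mg/L.
Initial deficit D₀ = C_s − DO₀ = 9.44 − 8.206 = 1.234 mg/L.
D(4.65) = [0.149×26.81/(0.340−0.149)](e^(−0.149×4.65) − e^(−0.340×4.65)) + 1.234 e^(−0.340×4.65)
= 20.92 × (0.5001 − 0.2058) + 1.234 × 0.2058 = 6.412 mg/L.
DO = 9.44 − 6.412 = 3.028 mg/L.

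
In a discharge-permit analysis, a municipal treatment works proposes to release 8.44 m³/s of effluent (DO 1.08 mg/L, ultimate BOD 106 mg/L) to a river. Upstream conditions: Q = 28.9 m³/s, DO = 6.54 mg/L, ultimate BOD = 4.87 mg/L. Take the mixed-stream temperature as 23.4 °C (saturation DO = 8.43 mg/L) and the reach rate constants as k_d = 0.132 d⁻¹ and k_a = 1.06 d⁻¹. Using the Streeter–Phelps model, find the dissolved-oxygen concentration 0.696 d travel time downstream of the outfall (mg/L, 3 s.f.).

Mixed DO = (28.9×6.54 + 8.44×1.08)/(28.9+8.44) = 198.1/37.34 = 5.306 mg/L.
Mixed L₀ = (28.9×4.87 + 8.44×106)/(37.34) = 1035/37.34 = 27.73 mg/L.
Initial deficit D₀ = C_s − DO₀ = 8.43 − 5.306 = 3.124 mg/L.
D(0.696) = [0.132×27.73/(1.06−0.132)](e^(−0.132×0.696) − e^(−1.06×0.696)) + 3.124 e^(−1.06×0.696)
= 3.944 × (0.9122 − 0.4782) + 3.124 × 0.4782 = 3.206 mg/L.
DO = 8.43 − 3.206 = 5.224 mg/L.

DO ≈ 5.22 mg/L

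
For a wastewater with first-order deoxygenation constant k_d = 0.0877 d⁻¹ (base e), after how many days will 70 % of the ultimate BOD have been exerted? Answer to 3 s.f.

t ≈ 13.7 d

y/L₀ = 1 − e^(−k_d t) = 0.70 ⇒ e^(−k_d t) = 0.300
t = −ln(0.300) / 0.0877 = 1.204 / 0.0877 = 13.73 d.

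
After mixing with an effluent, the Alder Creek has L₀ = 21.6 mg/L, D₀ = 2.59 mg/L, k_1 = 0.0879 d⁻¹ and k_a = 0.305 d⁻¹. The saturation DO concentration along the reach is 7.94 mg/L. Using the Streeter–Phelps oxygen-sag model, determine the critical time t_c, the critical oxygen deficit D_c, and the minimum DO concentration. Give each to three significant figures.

At the critical point dD/dt = 0, so k_1 L₀ e^(−k_1 t) = k_a D. Substituting D(t) from the Streeter–Phelps equation and solving for t gives
t_c = ln[(k_a/k_1)(1 − D₀(k_a−k_1)/(k_1 L₀))] / (k_a−k_1).
Here k_a−k_1 = 0.2171 d⁻¹ and 1 − D₀(k_a−k_1)/(k_1 L₀) = 1 − 2.59×0.2171/(0.0879×21.6) = 0.7038, so
t_c = ln(3.470 × 0.7038) / 0.2171 = 0.8929 / 0.2171 = 4.113 d.
D_c = (k_1/k_a) L₀ e^(−k_1 t_c) = (0.0879/0.305) × 21.6 × e^(−0.0879×4.113) = 0.2882 × 21.6 × 0.6966 = 4.336 mg/L.
Minimum DO = C_s − D_c = 7.94 − 4.336 = 3.604 mg/L.

t_c ≈ 4.11 d; D_c ≈ 4.34 mg/L; min DO ≈ 3.60 mg/L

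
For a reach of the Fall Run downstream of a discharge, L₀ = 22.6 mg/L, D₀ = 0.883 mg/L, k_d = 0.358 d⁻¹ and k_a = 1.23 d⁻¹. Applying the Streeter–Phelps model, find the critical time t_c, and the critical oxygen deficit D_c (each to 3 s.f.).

With k_a/k_d = 3.436 and 1 − D₀(k_a−k_d)/(k_d L₀) = 0.9048,
t_c = ln(3.436 × 0.9048) / (1.23 − 0.358) = ln(3.109) / 0.8720 = 1.134/0.8720 = 1.301 d.
L(t_c) = L₀ e^(−k_d t_c) = 22.6 × 0.6277 = 14.19 mg/L, and at the critical point k_a D_c = k_d L, so D_c = (0.358/1.23) × 14.19 = 4.129 mg/L.

t_c ≈ 1.30 d; D_c ≈ 4.13 mg/L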